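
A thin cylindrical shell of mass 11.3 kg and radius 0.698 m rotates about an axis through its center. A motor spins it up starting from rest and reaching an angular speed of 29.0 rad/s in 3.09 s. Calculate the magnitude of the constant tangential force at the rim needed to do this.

I = MR² = (11.3)(0.698)² = 5.505 kg·m².
α = Δω/Δt = (29.0 − 0)/3.09 = 9.385 rad/s².
The required torque is τ = Iα = (5.505)(9.385) = 51.67 N·m.
A tangential force at the rim gives τ = FR, so F = τ/R = 51.67/0.698 = 74.02 N.

F ≈ 74.0 N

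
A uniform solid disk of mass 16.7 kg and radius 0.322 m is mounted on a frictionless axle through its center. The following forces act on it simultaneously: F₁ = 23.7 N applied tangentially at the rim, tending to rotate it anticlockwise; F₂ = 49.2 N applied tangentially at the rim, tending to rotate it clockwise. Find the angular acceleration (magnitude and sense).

α ≈ 9.48 rad/s², clockwise

I = ½MR² = (1/2)(16.7)(0.322)² = 0.8658 kg·m².
Taking anticlockwise as positive: τ₁ = +(23.7)(0.322) = +7.631 N·m; τ₂ = −(49.2)(0.322) = −15.84 N·m.
Net torque τ = -8.211 N·m.
α = τ/I = -8.211/0.8658 = -9.484 rad/s².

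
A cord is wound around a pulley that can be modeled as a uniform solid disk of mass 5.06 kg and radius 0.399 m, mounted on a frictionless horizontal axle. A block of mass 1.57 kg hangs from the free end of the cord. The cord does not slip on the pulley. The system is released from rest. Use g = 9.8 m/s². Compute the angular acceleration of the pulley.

α ≈ 9.41 rad/s²

I = ½MR² = (1/2)(5.06)(0.399)² = 0.4028 kg·m².
Block: mg − T = ma. Pulley: TR = Iα. No-slip: a = αR, so T = (I/R²)a = 2.530·a.
Then mg = (m + 2.530)a, so a = (1.57)(9.8)/(1.57 + 2.530) = 3.753 m/s².
α = a/R = 3.753/0.399 = 9.405 rad/s².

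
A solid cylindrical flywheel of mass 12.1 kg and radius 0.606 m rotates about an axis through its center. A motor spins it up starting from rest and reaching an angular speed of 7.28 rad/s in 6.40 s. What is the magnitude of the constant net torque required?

τ ≈ 2.53 N·m

I = ½MR² = (1/2)(12.1)(0.606)² = 2.222 kg·m².
α = Δω/Δt = (7.28 − 0)/6.40 = 1.137 rad/s².
τ = Iα = (2.222)(1.137) = 2.527 N·m.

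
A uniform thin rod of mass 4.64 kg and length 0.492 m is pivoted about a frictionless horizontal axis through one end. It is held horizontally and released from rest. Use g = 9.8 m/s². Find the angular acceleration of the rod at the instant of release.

α ≈ 29.9 rad/s²

About the pivot, I = (1/3)ML² = (1/3)(4.64)(0.492)² = 0.3744 kg·m².
The weight acts at the center, a distance L/2 = 0.2460 m from the pivot; τ = Mg(L/2) = 11.19 N·m.
α = τ/I = 11.19/0.3744 = 29.88 rad/s².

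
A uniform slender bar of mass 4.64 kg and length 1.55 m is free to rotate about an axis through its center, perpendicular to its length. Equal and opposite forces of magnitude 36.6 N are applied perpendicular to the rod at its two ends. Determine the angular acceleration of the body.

α ≈ 61.1 rad/s²

I = (1/12)ML² = (1/12)(4.64)(1.55)² = 0.9290 kg·m².
The couple gives τ = F·(L/2) + F·(L/2) = F L = (36.6)(1.55) = 56.73 N·m.
From τ = Iα: α = 56.73/0.9290 = 61.07 rad/s².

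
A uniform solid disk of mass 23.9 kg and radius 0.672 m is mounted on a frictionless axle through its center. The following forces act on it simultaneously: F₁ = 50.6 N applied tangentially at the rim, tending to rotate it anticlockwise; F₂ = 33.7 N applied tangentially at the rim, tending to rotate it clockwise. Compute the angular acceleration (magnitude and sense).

I = ½MR² = (1/2)(23.9)(0.672)² = 5.396 kg·m².
Taking anticlockwise as positive: τ₁ = +(50.6)(0.672) = +34.00 N·m; τ₂ = −(33.7)(0.672) = −22.65 N·m.
Net torque τ = 11.36 N·m.
α = τ/I = 11.36/5.396 = 2.105 rad/s².

α ≈ 2.10 rad/s², anticlockwise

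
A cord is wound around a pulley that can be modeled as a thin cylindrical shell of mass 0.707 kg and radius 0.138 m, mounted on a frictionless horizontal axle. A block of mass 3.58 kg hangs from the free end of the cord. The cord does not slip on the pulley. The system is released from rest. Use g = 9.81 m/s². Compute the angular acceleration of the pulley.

I = MR² = (0.707)(0.138)² = 0.01346 kg·m².
Block: mg − T = ma. Pulley: TR = Iα. No-slip: a = αR, so T = (I/R²)a = 0.7070·a.
Then mg = (m + 0.7070)a, so a = (3.58)(9.81)/(3.58 + 0.7070) = 8.192 m/s².
α = a/R = 8.192/0.138 = 59.36 rad/s².

α ≈ 59.4 rad/s²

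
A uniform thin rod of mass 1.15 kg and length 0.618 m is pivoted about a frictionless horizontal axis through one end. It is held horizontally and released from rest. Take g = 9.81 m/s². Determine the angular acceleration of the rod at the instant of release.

α ≈ 23.8 rad/s²

About the pivot, I = (1/3)ML² = (1/3)(1.15)(0.618)² = 0.1464 kg·m².
The weight acts at the center, a distance L/2 = 0.3090 m from the pivot; τ = Mg(L/2) = 3.486 N·m.
α = τ/I = 3.486/0.1464 = 23.81 rad/s².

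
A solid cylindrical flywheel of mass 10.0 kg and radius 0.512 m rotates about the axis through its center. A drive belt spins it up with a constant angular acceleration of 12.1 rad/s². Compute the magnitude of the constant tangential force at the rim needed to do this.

F ≈ 31.0 N

I = ½MR² = (1/2)(10.0)(0.512)² = 1.311 kg·m².
The required torque is τ = Iα = (1.311)(12.10) = 15.86 N·m.
A tangential force at the rim gives τ = FR, so F = τ/R = 15.86/0.512 = 30.98 N.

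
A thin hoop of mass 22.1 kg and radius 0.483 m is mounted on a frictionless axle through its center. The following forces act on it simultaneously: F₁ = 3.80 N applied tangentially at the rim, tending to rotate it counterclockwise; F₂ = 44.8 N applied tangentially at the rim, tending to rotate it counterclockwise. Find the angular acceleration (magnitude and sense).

α ≈ 4.55 rad/s², counterclockwise

I = MR² = (22.1)(0.483)² = 5.156 kg·m².
Taking counterclockwise as positive: τ₁ = +(3.80)(0.483) = +1.835 N·m; τ₂ = +(44.8)(0.483) = +21.64 N·m.
Net torque τ = 23.47 N·m.
α = τ/I = 23.47/5.156 = 4.553 rad/s².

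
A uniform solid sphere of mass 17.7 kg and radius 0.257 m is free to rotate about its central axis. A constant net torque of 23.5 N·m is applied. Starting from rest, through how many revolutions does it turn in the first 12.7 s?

I = (2/5)MR² = (2/5)(17.7)(0.257)² = 0.4676 kg·m².
α = τ/I = 23.5/0.4676 = 50.25 rad/s².
θ = ½αt² = ½(50.25)(12.7)² = 4053 rad.
Revolutions = θ/(2π) = 645.0.

≈ 645 revolutions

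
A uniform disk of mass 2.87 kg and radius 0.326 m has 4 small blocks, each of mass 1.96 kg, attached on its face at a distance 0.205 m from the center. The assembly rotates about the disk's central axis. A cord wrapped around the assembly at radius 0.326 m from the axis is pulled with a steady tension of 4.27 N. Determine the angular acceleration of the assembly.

α ≈ 2.89 rad/s²

I_disk = ½MR² = ½(2.87)(0.326)² = 0.1525 kg·m².
I_blocks = 4·m·r² = 4(1.96)(0.205)² = 0.3295 kg·m².
Total I = 0.4820 kg·m².
τ = F r = (4.27)(0.326) = 1.392 N·m.
α = τ/I = 1.392/0.4820 = 2.888 rad/s².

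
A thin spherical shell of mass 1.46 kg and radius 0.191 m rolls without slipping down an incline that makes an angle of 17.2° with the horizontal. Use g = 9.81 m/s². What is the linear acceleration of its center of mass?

Translation along the incline: Mg sinθ − f = Ma.
Rotation about the center: fR = Iα with I = (2/3)MR². No-slip gives a = αR, so f = (I/R²)a = (2/3)M a.
Substituting: Mg sinθ = (1 + 0.6667)Ma, so a = g sinθ/(1 + 0.6667) = (9.81) sin 17.2° / 1.667 = 1.741 m/s².

a ≈ 1.74 m/s²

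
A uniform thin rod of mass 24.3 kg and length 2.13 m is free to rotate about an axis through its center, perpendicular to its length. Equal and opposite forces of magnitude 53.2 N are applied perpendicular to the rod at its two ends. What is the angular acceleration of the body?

I = (1/12)ML² = (1/12)(24.3)(2.13)² = 9.187 kg·m².
The couple gives τ = F·(L/2) + F·(L/2) = F L = (53.2)(2.13) = 113.3 N·m.
From τ = Iα: α = 113.3/9.187 = 12.33 rad/s².

α ≈ 12.3 rad/s²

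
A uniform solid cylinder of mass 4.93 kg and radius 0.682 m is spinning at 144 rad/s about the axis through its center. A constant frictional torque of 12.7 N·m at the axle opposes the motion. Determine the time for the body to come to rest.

t ≈ 13.0 s

I = ½MR² = (1/2)(4.93)(0.682)² = 1.147 kg·m².
The net torque has magnitude 12.7 N·m, opposing ω.
|α| = τ/I = 12.70/1.147 = 11.08 rad/s² (deceleration).
0 = ω₀ − |α|t ⇒ t = ω₀/|α| = 144/11.08 = 13.00 s.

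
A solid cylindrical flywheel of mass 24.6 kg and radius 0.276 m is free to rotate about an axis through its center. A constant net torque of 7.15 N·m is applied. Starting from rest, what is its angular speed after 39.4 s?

ω ≈ 301 rad/s

I = ½MR² = (1/2)(24.6)(0.276)² = 0.9370 kg·m².
α = τ/I = 7.15/0.9370 = 7.631 rad/s².
ω = ω₀ + αt = 0 + (7.631)(39.4) = 300.7 rad/s.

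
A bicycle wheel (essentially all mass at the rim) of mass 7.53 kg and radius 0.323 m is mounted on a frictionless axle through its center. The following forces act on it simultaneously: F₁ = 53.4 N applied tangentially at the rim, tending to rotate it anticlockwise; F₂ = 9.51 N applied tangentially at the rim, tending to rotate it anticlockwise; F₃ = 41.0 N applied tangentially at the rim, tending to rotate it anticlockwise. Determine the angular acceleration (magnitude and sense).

α ≈ 42.7 rad/s², anticlockwise

I = MR² = (7.53)(0.323)² = 0.7856 kg·m².
Taking anticlockwise as positive: τ₁ = +(53.4)(0.323) = +17.25 N·m; τ₂ = +(9.51)(0.323) = +3.072 N·m; τ₃ = +(41.0)(0.323) = +13.24 N·m.
Net torque τ = 33.56 N·m.
α = τ/I = 33.56/0.7856 = 42.72 rad/s².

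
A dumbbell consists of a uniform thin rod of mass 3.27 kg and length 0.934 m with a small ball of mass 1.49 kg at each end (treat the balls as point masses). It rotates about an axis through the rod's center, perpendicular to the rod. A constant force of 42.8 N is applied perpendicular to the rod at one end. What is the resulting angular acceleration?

I_rod = (1/12)ML² = (1/12)(3.27)(0.934)² = 0.2377 kg·m².
I_balls = 2·m·(L/2)² = 2(1.49)(0.4670)² = 0.6499 kg·m².
Total I = 0.8876 kg·m².
τ = F·(L/2) = (42.8)(0.467) = 19.99 N·m.
α = τ/I = 19.99/0.8876 = 22.52 rad/s².

α ≈ 22.5 rad/s²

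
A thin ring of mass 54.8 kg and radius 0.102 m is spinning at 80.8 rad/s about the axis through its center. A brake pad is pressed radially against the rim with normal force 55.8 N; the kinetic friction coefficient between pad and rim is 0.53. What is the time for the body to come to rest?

I = MR² = (54.8)(0.102)² = 0.5701 kg·m².
Friction force f = μN = (0.53)(55.8) = 29.57 N at the rim; torque magnitude τ = fR = 3.017 N·m, opposing ω.
|α| = τ/I = 3.017/0.5701 = 5.291 rad/s² (deceleration).
0 = ω₀ − |α|t ⇒ t = ω₀/|α| = 80.8/5.291 = 15.27 s.

t ≈ 15.3 s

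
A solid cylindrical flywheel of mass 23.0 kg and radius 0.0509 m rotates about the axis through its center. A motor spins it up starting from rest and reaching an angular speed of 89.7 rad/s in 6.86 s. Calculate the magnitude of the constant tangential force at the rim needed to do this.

I = ½MR² = (1/2)(23.0)(0.0509)² = 0.02979 kg·m².
α = Δω/Δt = (89.7 − 0)/6.86 = 13.08 rad/s².
The required torque is τ = Iα = (0.02979)(13.08) = 0.3896 N·m.
A tangential force at the rim gives τ = FR, so F = τ/R = 0.3896/0.0509 = 7.654 N.

F ≈ 7.65 N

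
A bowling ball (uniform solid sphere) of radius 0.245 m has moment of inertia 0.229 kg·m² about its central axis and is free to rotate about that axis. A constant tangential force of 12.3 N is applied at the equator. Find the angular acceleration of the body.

α ≈ 13.2 rad/s²

τ = F R = (12.3)(0.245) = 3.014 N·m.
From τ = Iα: α = 3.014/0.2290 = 13.16 rad/s².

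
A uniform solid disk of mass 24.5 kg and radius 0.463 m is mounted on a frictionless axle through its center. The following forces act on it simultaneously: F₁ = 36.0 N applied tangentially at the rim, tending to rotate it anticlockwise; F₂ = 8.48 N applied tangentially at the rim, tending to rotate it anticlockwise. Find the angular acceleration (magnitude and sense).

I = ½MR² = (1/2)(24.5)(0.463)² = 2.626 kg·m².
Taking anticlockwise as positive: τ₁ = +(36.0)(0.463) = +16.67 N·m; τ₂ = +(8.48)(0.463) = +3.926 N·m.
Net torque τ = 20.59 N·m.
α = τ/I = 20.59/2.626 = 7.842 rad/s².

α ≈ 7.84 rad/s², anticlockwise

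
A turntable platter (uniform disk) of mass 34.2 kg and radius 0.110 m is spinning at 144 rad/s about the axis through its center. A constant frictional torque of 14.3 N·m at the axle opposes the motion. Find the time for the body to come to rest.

I = ½MR² = (1/2)(34.2)(0.110)² = 0.2069 kg·m².
The net torque has magnitude 14.3 N·m, opposing ω.
|α| = τ/I = 14.30/0.2069 = 69.11 rad/s² (deceleration).
0 = ω₀ − |α|t ⇒ t = ω₀/|α| = 144/69.11 = 2.084 s.

t ≈ 2.08 s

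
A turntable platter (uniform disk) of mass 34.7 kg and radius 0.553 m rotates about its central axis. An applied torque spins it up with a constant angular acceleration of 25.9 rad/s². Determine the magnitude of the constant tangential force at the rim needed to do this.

F ≈ 248 N

I = ½MR² = (1/2)(34.7)(0.553)² = 5.306 kg·m².
The required torque is τ = Iα = (5.306)(25.90) = 137.4 N·m.
A tangential force at the rim gives τ = FR, so F = τ/R = 137.4/0.553 = 248.5 N.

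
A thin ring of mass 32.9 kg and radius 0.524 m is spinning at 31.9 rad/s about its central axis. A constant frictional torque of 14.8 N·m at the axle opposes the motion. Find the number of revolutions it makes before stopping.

I = MR² = (32.9)(0.524)² = 9.034 kg·m².
The net torque has magnitude 14.8 N·m, opposing ω.
|α| = τ/I = 14.80/9.034 = 1.638 rad/s² (deceleration).
ω² = ω₀² − 2|α|θ with ω = 0 ⇒ θ = ω₀²/(2|α|) = 310.6 rad = 49.43 rev.

≈ 49.4 revolutions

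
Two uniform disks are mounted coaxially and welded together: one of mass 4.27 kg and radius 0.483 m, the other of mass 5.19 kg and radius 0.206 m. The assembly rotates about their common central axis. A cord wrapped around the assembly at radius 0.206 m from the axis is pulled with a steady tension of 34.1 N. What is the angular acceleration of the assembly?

I = ½M₁R₁² + ½M₂R₂² = ½(4.27)(0.483)² + ½(5.19)(0.206)² = 0.6082 kg·m².
τ = F r = (34.1)(0.206) = 7.025 N·m.
α = τ/I = 7.025/0.6082 = 11.55 rad/s².

α ≈ 11.5 rad/s²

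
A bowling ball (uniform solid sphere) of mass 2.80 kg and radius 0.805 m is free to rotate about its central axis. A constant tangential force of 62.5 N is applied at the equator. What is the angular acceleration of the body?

I = (2/5)MR² = (2/5)(2.80)(0.805)² = 0.7258 kg·m².
τ = F R = (62.5)(0.805) = 50.31 N·m.
From τ = Iα: α = 50.31/0.7258 = 69.32 rad/s².

α ≈ 69.3 rad/s²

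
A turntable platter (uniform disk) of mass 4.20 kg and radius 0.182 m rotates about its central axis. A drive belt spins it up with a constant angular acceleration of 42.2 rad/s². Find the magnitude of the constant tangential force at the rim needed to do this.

F ≈ 16.1 N

I = ½MR² = (1/2)(4.20)(0.182)² = 0.06956 kg·m².
The required torque is τ = Iα = (0.06956)(42.20) = 2.935 N·m.
A tangential force at the rim gives τ = FR, so F = τ/R = 2.935/0.182 = 16.13 N.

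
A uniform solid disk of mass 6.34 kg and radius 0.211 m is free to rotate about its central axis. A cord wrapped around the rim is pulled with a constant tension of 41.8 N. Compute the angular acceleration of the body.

I = ½MR² = (1/2)(6.34)(0.211)² = 0.1411 kg·m².
τ = F R = (41.8)(0.211) = 8.820 N·m.
From τ = Iα: α = 8.820/0.1411 = 62.49 rad/s².

α ≈ 62.5 rad/s²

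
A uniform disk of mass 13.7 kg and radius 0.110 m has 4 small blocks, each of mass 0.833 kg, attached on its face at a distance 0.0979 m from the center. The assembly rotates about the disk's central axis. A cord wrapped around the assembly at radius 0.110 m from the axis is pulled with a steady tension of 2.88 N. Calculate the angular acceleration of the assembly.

I_disk = ½MR² = ½(13.7)(0.110)² = 0.08289 kg·m².
I_blocks = 4·m·r² = 4(0.833)(0.0979)² = 0.03194 kg·m².
Total I = 0.1148 kg·m².
τ = F r = (2.88)(0.110) = 0.3168 N·m.
α = τ/I = 0.3168/0.1148 = 2.759 rad/s².

α ≈ 2.76 rad/s²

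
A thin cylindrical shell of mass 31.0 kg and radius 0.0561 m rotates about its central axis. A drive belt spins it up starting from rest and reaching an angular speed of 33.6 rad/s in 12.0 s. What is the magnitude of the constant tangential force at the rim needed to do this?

I = MR² = (31.0)(0.0561)² = 0.09756 kg·m².
α = Δω/Δt = (33.6 − 0)/12.0 = 2.800 rad/s².
The required torque is τ = Iα = (0.09756)(2.800) = 0.2732 N·m.
A tangential force at the rim gives τ = FR, so F = τ/R = 0.2732/0.0561 = 4.869 N.

F ≈ 4.87 N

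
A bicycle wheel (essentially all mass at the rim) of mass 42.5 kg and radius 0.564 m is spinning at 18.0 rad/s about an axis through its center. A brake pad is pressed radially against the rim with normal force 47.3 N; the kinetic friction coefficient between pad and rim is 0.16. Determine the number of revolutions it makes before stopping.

I = MR² = (42.5)(0.564)² = 13.52 kg·m².
Friction force f = μN = (0.16)(47.3) = 7.568 N at the rim; torque magnitude τ = fR = 4.268 N·m, opposing ω.
|α| = τ/I = 4.268/13.52 = 0.3157 rad/s² (deceleration).
ω² = ω₀² − 2|α|θ with ω = 0 ⇒ θ = ω₀²/(2|α|) = 513.1 rad = 81.66 rev.

≈ 81.7 revolutions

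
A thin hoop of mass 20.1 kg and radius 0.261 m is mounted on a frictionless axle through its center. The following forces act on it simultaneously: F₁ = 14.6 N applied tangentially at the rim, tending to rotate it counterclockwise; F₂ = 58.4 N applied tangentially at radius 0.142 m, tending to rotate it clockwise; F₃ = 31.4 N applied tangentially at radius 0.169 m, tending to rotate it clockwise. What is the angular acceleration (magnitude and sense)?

I = MR² = (20.1)(0.261)² = 1.369 kg·m².
Taking counterclockwise as positive: τ₁ = +(14.6)(0.261) = +3.811 N·m; τ₂ = −(58.4)(0.142) = −8.293 N·m; τ₃ = −(31.4)(0.169) = −5.307 N·m.
Net torque τ = -9.789 N·m.
α = τ/I = -9.789/1.369 = -7.149 rad/s².

α ≈ 7.15 rad/s², clockwise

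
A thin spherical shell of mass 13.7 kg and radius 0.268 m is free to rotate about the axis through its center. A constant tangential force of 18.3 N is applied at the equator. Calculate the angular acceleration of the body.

α ≈ 7.48 rad/s²

I = (2/3)MR² = (2/3)(13.7)(0.268)² = 0.6560 kg·m².
τ = F R = (18.3)(0.268) = 4.904 N·m.
Newton's second law for rotation, τ = Iα, gives α = τ/I = 4.904/0.6560 = 7.476 rad/s².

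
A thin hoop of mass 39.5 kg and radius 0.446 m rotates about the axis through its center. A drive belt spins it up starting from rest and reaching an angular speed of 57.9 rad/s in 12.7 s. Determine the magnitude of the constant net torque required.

τ ≈ 35.8 N·m

I = MR² = (39.5)(0.446)² = 7.857 kg·m².
α = Δω/Δt = (57.9 − 0)/12.7 = 4.559 rad/s².
τ = Iα = (7.857)(4.559) = 35.82 N·m.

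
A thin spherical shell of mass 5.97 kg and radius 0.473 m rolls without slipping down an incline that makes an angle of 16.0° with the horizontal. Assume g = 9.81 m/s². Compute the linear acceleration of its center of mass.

a ≈ 1.62 m/s²

Translation along the incline: Mg sinθ − f = Ma.
Rotation about the center: fR = Iα with I = (2/3)MR². No-slip gives a = αR, so f = (I/R²)a = (2/3)M a.
Substituting: Mg sinθ = (1 + 0.6667)Ma, so a = g sinθ/(1 + 0.6667) = (9.81) sin 16.0° / 1.667 = 1.622 m/s².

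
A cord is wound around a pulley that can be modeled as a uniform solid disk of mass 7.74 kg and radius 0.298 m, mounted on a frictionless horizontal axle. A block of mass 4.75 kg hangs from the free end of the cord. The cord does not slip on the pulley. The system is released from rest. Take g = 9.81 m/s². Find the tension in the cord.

I = ½MR² = (1/2)(7.74)(0.298)² = 0.3437 kg·m².
Block: mg − T = ma. Pulley: TR = Iα. No-slip: a = αR, so T = (I/R²)a = 3.870·a.
Then mg = (m + 3.870)a, so a = (4.75)(9.81)/(4.75 + 3.870) = 5.406 m/s².
T = 3.870·a = 20.92 N.

T ≈ 20.9 N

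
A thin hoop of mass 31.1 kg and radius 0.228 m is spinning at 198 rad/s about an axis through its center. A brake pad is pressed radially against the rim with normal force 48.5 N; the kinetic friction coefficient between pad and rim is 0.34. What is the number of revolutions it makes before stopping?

≈ 1340 revolutions

I = MR² = (31.1)(0.228)² = 1.617 kg·m².
Friction force f = μN = (0.34)(48.5) = 16.49 N at the rim; torque magnitude τ = fR = 3.760 N·m, opposing ω.
|α| = τ/I = 3.760/1.617 = 2.326 rad/s² (deceleration).
ω² = ω₀² − 2|α|θ with ω = 0 ⇒ θ = ω₀²/(2|α|) = 8429 rad = 1342 rev.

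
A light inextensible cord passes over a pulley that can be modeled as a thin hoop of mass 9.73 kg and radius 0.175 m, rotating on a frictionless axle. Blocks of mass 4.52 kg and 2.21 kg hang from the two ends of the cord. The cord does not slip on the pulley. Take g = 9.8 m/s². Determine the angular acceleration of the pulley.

I = MR² = (9.73)(0.175)² = 0.2980 kg·m².
Heavier block: m₁g − T₁ = m₁a. Lighter block: T₂ − m₂g = m₂a.
Pulley: (T₁ − T₂)R = Iα = I(a/R), so T₁ − T₂ = (I/R²)a = 1·M_p a = 9.730·a.
Adding the three: (m₁ − m₂)g = (m₁ + m₂ + 9.730)a, so a = (4.52 − 2.21)(9.8)/(4.52 + 2.21 + 9.730) = 1.375 m/s².
α = a/R = 1.375/0.175 = 7.859 rad/s².

α ≈ 7.86 rad/s²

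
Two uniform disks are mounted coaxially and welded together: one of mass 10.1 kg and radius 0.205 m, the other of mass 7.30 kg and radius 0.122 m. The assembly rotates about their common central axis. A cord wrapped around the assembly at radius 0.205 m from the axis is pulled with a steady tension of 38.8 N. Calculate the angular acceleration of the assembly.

I = ½M₁R₁² + ½M₂R₂² = ½(10.1)(0.205)² + ½(7.30)(0.122)² = 0.2666 kg·m².
τ = F r = (38.8)(0.205) = 7.954 N·m.
α = τ/I = 7.954/0.2666 = 29.84 rad/s².

α ≈ 29.8 rad/s²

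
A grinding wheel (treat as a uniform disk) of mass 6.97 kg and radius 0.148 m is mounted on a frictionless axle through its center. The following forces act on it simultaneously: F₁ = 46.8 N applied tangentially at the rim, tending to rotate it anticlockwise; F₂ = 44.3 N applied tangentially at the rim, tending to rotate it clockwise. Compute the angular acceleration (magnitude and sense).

I = ½MR² = (1/2)(6.97)(0.148)² = 0.07634 kg·m².
Taking anticlockwise as positive: τ₁ = +(46.8)(0.148) = +6.926 N·m; τ₂ = −(44.3)(0.148) = −6.556 N·m.
Net torque τ = 0.3700 N·m.
α = τ/I = 0.3700/0.07634 = 4.847 rad/s².

α ≈ 4.85 rad/s², anticlockwise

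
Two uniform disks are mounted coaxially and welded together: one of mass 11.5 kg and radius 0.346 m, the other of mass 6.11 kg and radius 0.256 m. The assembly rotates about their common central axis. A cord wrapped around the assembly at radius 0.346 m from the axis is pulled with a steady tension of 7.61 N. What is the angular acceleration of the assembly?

α ≈ 2.96 rad/s²

I = ½M₁R₁² + ½M₂R₂² = ½(11.5)(0.346)² + ½(6.11)(0.256)² = 0.8886 kg·m².
τ = F r = (7.61)(0.346) = 2.633 N·m.
α = τ/I = 2.633/0.8886 = 2.963 rad/s².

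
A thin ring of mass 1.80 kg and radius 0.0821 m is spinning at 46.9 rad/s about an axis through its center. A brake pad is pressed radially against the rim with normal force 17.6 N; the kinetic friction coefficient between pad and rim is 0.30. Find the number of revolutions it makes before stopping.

≈ 4.90 revolutions

I = MR² = (1.80)(0.0821)² = 0.01213 kg·m².
Friction force f = μN = (0.30)(17.6) = 5.280 N at the rim; torque magnitude τ = fR = 0.4335 N·m, opposing ω.
|α| = τ/I = 0.4335/0.01213 = 35.73 rad/s² (deceleration).
ω² = ω₀² − 2|α|θ with ω = 0 ⇒ θ = ω₀²/(2|α|) = 30.78 rad = 4.899 rev.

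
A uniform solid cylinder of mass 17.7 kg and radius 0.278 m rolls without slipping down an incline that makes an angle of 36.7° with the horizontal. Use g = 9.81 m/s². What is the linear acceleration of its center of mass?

Translation along the incline: Mg sinθ − f = Ma.
Rotation about the center: fR = Iα with I = ½MR². No-slip gives a = αR, so f = (I/R²)a = (1/2)M a.
Substituting: Mg sinθ = (1 + 0.5000)Ma, so a = g sinθ/(1 + 0.5000) = (9.81) sin 36.7° / 1.500 = 3.908 m/s².

a ≈ 3.91 m/s²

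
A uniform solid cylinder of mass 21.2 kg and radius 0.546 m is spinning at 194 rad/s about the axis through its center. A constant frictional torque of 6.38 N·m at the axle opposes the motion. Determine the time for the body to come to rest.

t ≈ 96.1 s

I = ½MR² = (1/2)(21.2)(0.546)² = 3.160 kg·m².
The net torque has magnitude 6.38 N·m, opposing ω.
|α| = τ/I = 6.380/3.160 = 2.019 rad/s² (deceleration).
0 = ω₀ − |α|t ⇒ t = ω₀/|α| = 194/2.019 = 96.09 s.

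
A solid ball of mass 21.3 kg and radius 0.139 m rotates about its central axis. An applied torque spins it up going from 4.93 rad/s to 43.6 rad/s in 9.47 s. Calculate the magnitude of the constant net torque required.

I = (2/5)MR² = (2/5)(21.3)(0.139)² = 0.1646 kg·m².
α = Δω/Δt = (43.6 − 4.93)/9.47 = 4.083 rad/s².
τ = Iα = (0.1646)(4.083) = 0.6722 N·m.

τ ≈ 0.672 N·m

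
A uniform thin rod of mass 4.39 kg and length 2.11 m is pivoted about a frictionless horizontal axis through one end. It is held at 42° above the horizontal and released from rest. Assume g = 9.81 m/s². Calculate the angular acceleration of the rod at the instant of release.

About the pivot, I = (1/3)ML² = (1/3)(4.39)(2.11)² = 6.515 kg·m².
The weight acts at the center, a distance L/2 = 1.055 m from the pivot; τ = Mg(L/2) cos 42° = 33.76 N·m.
α = τ/I = 33.76/6.515 = 5.183 rad/s².

α ≈ 5.18 rad/s²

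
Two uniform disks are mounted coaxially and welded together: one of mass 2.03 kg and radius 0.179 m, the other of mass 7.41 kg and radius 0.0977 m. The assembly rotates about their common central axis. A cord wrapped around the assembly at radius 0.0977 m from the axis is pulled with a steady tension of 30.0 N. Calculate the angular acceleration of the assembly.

α ≈ 43.2 rad/s²

I = ½M₁R₁² + ½M₂R₂² = ½(2.03)(0.179)² + ½(7.41)(0.0977)² = 0.06789 kg·m².
τ = F r = (30.0)(0.0977) = 2.931 N·m.
α = τ/I = 2.931/0.06789 = 43.17 rad/s².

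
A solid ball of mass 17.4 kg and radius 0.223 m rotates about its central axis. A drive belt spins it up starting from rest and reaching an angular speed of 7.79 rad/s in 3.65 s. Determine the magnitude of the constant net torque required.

I = (2/5)MR² = (2/5)(17.4)(0.223)² = 0.3461 kg·m².
α = Δω/Δt = (7.79 − 0)/3.65 = 2.134 rad/s².
τ = Iα = (0.3461)(2.134) = 0.7387 N·m.

τ ≈ 0.739 N·m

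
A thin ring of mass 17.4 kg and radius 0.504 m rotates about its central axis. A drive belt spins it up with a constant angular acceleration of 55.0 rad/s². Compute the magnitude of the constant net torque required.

I = MR² = (17.4)(0.504)² = 4.420 kg·m².
τ = Iα = (4.420)(55.00) = 243.1 N·m.

τ ≈ 243 N·m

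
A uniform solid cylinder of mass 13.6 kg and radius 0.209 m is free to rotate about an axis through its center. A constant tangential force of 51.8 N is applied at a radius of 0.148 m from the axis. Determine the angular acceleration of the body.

α ≈ 25.8 rad/s²

I = ½MR² = (1/2)(13.6)(0.209)² = 0.2970 kg·m².
τ = F·r = (51.8)(0.148) = 7.666 N·m.
Newton's second law for rotation, τ = Iα, gives α = τ/I = 7.666/0.2970 = 25.81 rad/s².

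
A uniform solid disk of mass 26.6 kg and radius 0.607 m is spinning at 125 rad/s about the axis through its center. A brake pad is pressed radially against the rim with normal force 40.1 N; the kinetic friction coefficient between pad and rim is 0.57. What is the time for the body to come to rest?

I = ½MR² = (1/2)(26.6)(0.607)² = 4.900 kg·m².
Friction force f = μN = (0.57)(40.1) = 22.86 N at the rim; torque magnitude τ = fR = 13.87 N·m, opposing ω.
|α| = τ/I = 13.87/4.900 = 2.831 rad/s² (deceleration).
0 = ω₀ − |α|t ⇒ t = ω₀/|α| = 125/2.831 = 44.15 s.

t ≈ 44.2 s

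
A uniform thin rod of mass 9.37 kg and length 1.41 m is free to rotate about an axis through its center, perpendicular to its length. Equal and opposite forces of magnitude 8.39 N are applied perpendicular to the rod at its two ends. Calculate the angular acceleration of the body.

I = (1/12)ML² = (1/12)(9.37)(1.41)² = 1.552 kg·m².
The couple gives τ = F·(L/2) + F·(L/2) = F L = (8.39)(1.41) = 11.83 N·m.
From τ = Iα: α = 11.83/1.552 = 7.621 rad/s².

α ≈ 7.62 rad/s²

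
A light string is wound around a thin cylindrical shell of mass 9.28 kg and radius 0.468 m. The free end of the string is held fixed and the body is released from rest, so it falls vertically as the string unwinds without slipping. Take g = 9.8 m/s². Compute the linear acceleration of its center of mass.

Translation: Mg − T = Ma. Rotation about the center: TR = Iα with I = MR².
With a = αR: T = (I/R²)a = M a, so Mg = (1 + 1.000)Ma.
a = g/(1 + 1.000) = 9.8/2.000 = 4.900 m/s².

a ≈ 4.90 m/s²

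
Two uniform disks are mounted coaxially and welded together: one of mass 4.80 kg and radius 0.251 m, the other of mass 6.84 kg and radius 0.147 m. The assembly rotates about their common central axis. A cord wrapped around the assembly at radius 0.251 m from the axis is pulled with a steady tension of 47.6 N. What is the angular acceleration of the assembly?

I = ½M₁R₁² + ½M₂R₂² = ½(4.80)(0.251)² + ½(6.84)(0.147)² = 0.2251 kg·m².
τ = F r = (47.6)(0.251) = 11.95 N·m.
α = τ/I = 11.95/0.2251 = 53.08 rad/s².

α ≈ 53.1 rad/s²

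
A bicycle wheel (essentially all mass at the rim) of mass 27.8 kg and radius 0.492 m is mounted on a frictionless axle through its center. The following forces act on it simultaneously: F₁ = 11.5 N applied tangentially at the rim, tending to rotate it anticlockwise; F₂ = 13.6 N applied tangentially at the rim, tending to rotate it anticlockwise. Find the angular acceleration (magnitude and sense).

α ≈ 1.84 rad/s², anticlockwise

I = MR² = (27.8)(0.492)² = 6.729 kg·m².
Taking anticlockwise as positive: τ₁ = +(11.5)(0.492) = +5.658 N·m; τ₂ = +(13.6)(0.492) = +6.691 N·m.
Net torque τ = 12.35 N·m.
α = τ/I = 12.35/6.729 = 1.835 rad/s².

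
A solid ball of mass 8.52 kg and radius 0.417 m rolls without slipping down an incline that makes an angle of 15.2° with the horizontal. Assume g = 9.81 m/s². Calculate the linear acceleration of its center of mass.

a ≈ 1.84 m/s²

Translation along the incline: Mg sinθ − f = Ma.
Rotation about the center: fR = Iα with I = (2/5)MR². No-slip gives a = αR, so f = (I/R²)a = (2/5)M a.
Substituting: Mg sinθ = (1 + 0.4000)Ma, so a = g sinθ/(1 + 0.4000) = (9.81) sin 15.2° / 1.400 = 1.837 m/s².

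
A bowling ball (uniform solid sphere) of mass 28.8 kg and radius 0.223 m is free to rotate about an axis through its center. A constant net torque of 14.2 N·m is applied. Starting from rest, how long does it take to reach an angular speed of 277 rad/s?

t ≈ 11.2 s

I = (2/5)MR² = (2/5)(28.8)(0.223)² = 0.5729 kg·m².
α = τ/I = 14.2/0.5729 = 24.79 rad/s².
ω = αt ⇒ t = ω/α = 277/24.79 = 11.18 s.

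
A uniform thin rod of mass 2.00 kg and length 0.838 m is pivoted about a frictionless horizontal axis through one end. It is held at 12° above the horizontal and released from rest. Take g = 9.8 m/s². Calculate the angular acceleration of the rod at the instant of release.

α ≈ 17.2 rad/s²

About the pivot, I = (1/3)ML² = (1/3)(2.00)(0.838)² = 0.4682 kg·m².
The weight acts at the center, a distance L/2 = 0.4190 m from the pivot; τ = Mg(L/2) cos 12° = 8.033 N·m.
α = τ/I = 8.033/0.4682 = 17.16 rad/s².
(Equivalently α = (3g/(2L)) cos 12° = 17.16 rad/s².)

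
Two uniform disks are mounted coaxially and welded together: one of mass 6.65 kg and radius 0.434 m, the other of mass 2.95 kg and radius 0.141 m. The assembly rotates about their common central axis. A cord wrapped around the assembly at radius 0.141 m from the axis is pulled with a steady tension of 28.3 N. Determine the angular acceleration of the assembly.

α ≈ 6.09 rad/s²

I = ½M₁R₁² + ½M₂R₂² = ½(6.65)(0.434)² + ½(2.95)(0.141)² = 0.6556 kg·m².
τ = F r = (28.3)(0.141) = 3.990 N·m.
α = τ/I = 3.990/0.6556 = 6.086 rad/s².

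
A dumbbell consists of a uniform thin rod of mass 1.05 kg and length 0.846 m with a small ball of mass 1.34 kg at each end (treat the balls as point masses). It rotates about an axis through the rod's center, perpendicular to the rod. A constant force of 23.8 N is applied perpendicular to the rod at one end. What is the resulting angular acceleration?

α ≈ 18.6 rad/s²

I_rod = (1/12)ML² = (1/12)(1.05)(0.846)² = 0.06263 kg·m².
I_balls = 2·m·(L/2)² = 2(1.34)(0.4230)² = 0.4795 kg·m².
Total I = 0.5422 kg·m².
τ = F·(L/2) = (23.8)(0.423) = 10.07 N·m.
α = τ/I = 10.07/0.5422 = 18.57 rad/s².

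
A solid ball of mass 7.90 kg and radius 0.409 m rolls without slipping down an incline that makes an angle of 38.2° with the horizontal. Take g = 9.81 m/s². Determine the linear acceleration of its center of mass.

a ≈ 4.33 m/s²

Translation along the incline: Mg sinθ − f = Ma.
Rotation about the center: fR = Iα with I = (2/5)MR². No-slip gives a = αR, so f = (I/R²)a = (2/5)M a.
Substituting: Mg sinθ = (1 + 0.4000)Ma, so a = g sinθ/(1 + 0.4000) = (9.81) sin 38.2° / 1.400 = 4.333 m/s².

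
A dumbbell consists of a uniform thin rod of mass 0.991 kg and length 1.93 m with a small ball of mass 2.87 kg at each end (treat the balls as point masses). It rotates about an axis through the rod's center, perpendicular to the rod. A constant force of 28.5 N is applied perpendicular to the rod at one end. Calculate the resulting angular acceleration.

α ≈ 4.87 rad/s²

I_rod = (1/12)ML² = (1/12)(0.991)(1.93)² = 0.3076 kg·m².
I_balls = 2·m·(L/2)² = 2(2.87)(0.9650)² = 5.345 kg·m².
Total I = 5.653 kg·m².
τ = F·(L/2) = (28.5)(0.965) = 27.50 N·m.
α = τ/I = 27.50/5.653 = 4.865 rad/s².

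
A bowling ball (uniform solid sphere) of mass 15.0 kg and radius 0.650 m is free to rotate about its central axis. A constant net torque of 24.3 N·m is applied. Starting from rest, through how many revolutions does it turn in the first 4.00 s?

≈ 12.2 revolutions

I = (2/5)MR² = (2/5)(15.0)(0.650)² = 2.535 kg·m².
α = τ/I = 24.3/2.535 = 9.586 rad/s².
θ = ½αt² = ½(9.586)(4.00)² = 76.69 rad.
Revolutions = θ/(2π) = 12.21.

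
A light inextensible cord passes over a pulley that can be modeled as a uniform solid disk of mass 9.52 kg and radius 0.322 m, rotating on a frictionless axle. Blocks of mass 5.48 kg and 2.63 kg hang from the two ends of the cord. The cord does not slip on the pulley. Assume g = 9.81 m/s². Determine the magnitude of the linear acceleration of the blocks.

a ≈ 2.17 m/s²

I = ½MR² = (1/2)(9.52)(0.322)² = 0.4935 kg·m².
Heavier block: m₁g − T₁ = m₁a. Lighter block: T₂ − m₂g = m₂a.
Pulley: (T₁ − T₂)R = Iα = I(a/R), so T₁ − T₂ = (I/R²)a = (1/2)M_p a = 4.760·a.
Adding the three: (m₁ − m₂)g = (m₁ + m₂ + 4.760)a, so a = (5.48 − 2.63)(9.81)/(5.48 + 2.63 + 4.760) = 2.172 m/s².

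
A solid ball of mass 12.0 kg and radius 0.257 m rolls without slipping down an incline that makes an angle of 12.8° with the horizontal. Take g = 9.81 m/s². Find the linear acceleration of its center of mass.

Translation along the incline: Mg sinθ − f = Ma.
Rotation about the center: fR = Iα with I = (2/5)MR². No-slip gives a = αR, so f = (I/R²)a = (2/5)M a.
Substituting: Mg sinθ = (1 + 0.4000)Ma, so a = g sinθ/(1 + 0.4000) = (9.81) sin 12.8° / 1.400 = 1.552 m/s².

a ≈ 1.55 m/s²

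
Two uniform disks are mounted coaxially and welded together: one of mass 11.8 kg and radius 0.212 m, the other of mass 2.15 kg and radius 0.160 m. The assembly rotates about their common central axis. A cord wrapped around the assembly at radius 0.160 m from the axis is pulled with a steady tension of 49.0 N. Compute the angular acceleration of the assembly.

I = ½M₁R₁² + ½M₂R₂² = ½(11.8)(0.212)² + ½(2.15)(0.160)² = 0.2927 kg·m².
τ = F r = (49.0)(0.160) = 7.840 N·m.
α = τ/I = 7.840/0.2927 = 26.79 rad/s².

α ≈ 26.8 rad/s²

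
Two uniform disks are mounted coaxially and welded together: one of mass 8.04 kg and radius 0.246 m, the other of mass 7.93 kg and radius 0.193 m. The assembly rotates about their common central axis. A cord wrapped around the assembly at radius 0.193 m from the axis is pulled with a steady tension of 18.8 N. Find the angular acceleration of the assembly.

I = ½M₁R₁² + ½M₂R₂² = ½(8.04)(0.246)² + ½(7.93)(0.193)² = 0.3910 kg·m².
τ = F r = (18.8)(0.193) = 3.628 N·m.
α = τ/I = 3.628/0.3910 = 9.281 rad/s².

α ≈ 9.28 rad/s²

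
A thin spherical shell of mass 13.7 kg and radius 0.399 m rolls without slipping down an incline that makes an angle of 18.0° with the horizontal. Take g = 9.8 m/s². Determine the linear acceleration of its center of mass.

a ≈ 1.82 m/s²

Translation along the incline: Mg sinθ − f = Ma.
Rotation about the center: fR = Iα with I = (2/3)MR². No-slip gives a = αR, so f = (I/R²)a = (2/3)M a.
Substituting: Mg sinθ = (1 + 0.6667)Ma, so a = g sinθ/(1 + 0.6667) = (9.8) sin 18.0° / 1.667 = 1.817 m/s².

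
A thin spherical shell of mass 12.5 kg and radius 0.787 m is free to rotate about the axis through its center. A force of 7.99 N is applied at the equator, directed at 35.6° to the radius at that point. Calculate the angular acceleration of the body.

I = (2/3)MR² = (2/3)(12.5)(0.787)² = 5.161 kg·m².
Only the tangential component produces torque: τ = F R sinθ = (7.99)(0.787) sin 35.6° = 3.660 N·m.
From τ = Iα: α = 3.660/5.161 = 0.7092 rad/s².

α ≈ 0.709 rad/s²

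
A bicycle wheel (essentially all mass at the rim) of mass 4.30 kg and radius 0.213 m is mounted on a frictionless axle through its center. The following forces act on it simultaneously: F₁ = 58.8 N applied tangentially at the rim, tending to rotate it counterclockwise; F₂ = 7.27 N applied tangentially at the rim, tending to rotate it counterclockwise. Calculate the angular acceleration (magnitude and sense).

I = MR² = (4.30)(0.213)² = 0.1951 kg·m².
Taking counterclockwise as positive: τ₁ = +(58.8)(0.213) = +12.52 N·m; τ₂ = +(7.27)(0.213) = +1.549 N·m.
Net torque τ = 14.07 N·m.
α = τ/I = 14.07/0.1951 = 72.14 rad/s².

α ≈ 72.1 rad/s², counterclockwise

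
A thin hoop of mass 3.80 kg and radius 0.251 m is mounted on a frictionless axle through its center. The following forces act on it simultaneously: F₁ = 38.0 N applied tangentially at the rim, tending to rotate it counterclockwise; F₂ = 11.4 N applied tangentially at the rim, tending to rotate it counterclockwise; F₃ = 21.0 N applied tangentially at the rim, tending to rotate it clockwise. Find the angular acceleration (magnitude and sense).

I = MR² = (3.80)(0.251)² = 0.2394 kg·m².
Taking counterclockwise as positive: τ₁ = +(38.0)(0.251) = +9.538 N·m; τ₂ = +(11.4)(0.251) = +2.861 N·m; τ₃ = −(21.0)(0.251) = −5.271 N·m.
Net torque τ = 7.128 N·m.
α = τ/I = 7.128/0.2394 = 29.78 rad/s².

α ≈ 29.8 rad/s², counterclockwise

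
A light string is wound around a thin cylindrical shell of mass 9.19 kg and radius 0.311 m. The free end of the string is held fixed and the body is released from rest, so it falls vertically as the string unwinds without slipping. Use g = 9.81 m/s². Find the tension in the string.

T ≈ 45.1 N

Translation: Mg − T = Ma. Rotation about the center: TR = Iα with I = MR².
With a = αR: T = (I/R²)a = M a, so Mg = (1 + 1.000)Ma.
a = g/(1 + 1.000) = 9.81/2.000 = 4.905 m/s².
T = 1.000·M·a = (1.000)(9.19)(4.905) = 45.08 N.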